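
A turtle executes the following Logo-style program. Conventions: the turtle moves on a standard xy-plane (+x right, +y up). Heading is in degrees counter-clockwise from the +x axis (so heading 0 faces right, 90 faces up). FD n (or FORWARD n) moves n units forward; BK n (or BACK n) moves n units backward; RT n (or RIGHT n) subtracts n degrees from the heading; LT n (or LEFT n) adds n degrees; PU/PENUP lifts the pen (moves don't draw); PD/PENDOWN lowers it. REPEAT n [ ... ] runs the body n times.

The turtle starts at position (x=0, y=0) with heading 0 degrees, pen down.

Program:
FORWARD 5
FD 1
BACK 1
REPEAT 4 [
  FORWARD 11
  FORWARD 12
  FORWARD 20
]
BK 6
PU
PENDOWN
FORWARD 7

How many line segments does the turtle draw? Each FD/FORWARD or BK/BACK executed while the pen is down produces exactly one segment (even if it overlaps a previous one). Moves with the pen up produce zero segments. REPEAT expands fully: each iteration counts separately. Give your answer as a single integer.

Answer: 17

Derivation:
Executing turtle program step by step:
Start: pos=(0,0), heading=0, pen down
FD 5: (0,0) -> (5,0) [heading=0, draw]
FD 1: (5,0) -> (6,0) [heading=0, draw]
BK 1: (6,0) -> (5,0) [heading=0, draw]
REPEAT 4 [
  -- iteration 1/4 --
  FD 11: (5,0) -> (16,0) [heading=0, draw]
  FD 12: (16,0) -> (28,0) [heading=0, draw]
  FD 20: (28,0) -> (48,0) [heading=0, draw]
  -- iteration 2/4 --
  FD 11: (48,0) -> (59,0) [heading=0, draw]
  FD 12: (59,0) -> (71,0) [heading=0, draw]
  FD 20: (71,0) -> (91,0) [heading=0, draw]
  -- iteration 3/4 --
  FD 11: (91,0) -> (102,0) [heading=0, draw]
  FD 12: (102,0) -> (114,0) [heading=0, draw]
  FD 20: (114,0) -> (134,0) [heading=0, draw]
  -- iteration 4/4 --
  FD 11: (134,0) -> (145,0) [heading=0, draw]
  FD 12: (145,0) -> (157,0) [heading=0, draw]
  FD 20: (157,0) -> (177,0) [heading=0, draw]
]
BK 6: (177,0) -> (171,0) [heading=0, draw]
PU: pen up
PD: pen down
FD 7: (171,0) -> (178,0) [heading=0, draw]
Final: pos=(178,0), heading=0, 17 segment(s) drawn
Segments drawn: 17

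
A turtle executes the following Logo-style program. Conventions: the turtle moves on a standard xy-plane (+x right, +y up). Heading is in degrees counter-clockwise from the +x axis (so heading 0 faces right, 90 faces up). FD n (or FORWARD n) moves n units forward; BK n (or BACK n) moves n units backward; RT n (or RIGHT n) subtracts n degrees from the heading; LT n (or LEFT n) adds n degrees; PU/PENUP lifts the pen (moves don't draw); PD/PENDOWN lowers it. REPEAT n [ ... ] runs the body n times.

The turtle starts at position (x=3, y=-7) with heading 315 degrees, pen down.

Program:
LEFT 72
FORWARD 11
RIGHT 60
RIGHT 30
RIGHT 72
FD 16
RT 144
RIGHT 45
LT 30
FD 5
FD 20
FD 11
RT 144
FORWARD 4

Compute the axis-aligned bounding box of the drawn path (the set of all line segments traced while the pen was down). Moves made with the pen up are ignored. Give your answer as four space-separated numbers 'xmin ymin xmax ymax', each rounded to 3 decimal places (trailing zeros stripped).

Answer: 1.487 -13.32 16.962 19.568

Derivation:
Executing turtle program step by step:
Start: pos=(3,-7), heading=315, pen down
LT 72: heading 315 -> 27
FD 11: (3,-7) -> (12.801,-2.006) [heading=27, draw]
RT 60: heading 27 -> 327
RT 30: heading 327 -> 297
RT 72: heading 297 -> 225
FD 16: (12.801,-2.006) -> (1.487,-13.32) [heading=225, draw]
RT 144: heading 225 -> 81
RT 45: heading 81 -> 36
LT 30: heading 36 -> 66
FD 5: (1.487,-13.32) -> (3.521,-8.752) [heading=66, draw]
FD 20: (3.521,-8.752) -> (11.656,9.519) [heading=66, draw]
FD 11: (11.656,9.519) -> (16.13,19.568) [heading=66, draw]
RT 144: heading 66 -> 282
FD 4: (16.13,19.568) -> (16.962,15.655) [heading=282, draw]
Final: pos=(16.962,15.655), heading=282, 6 segment(s) drawn

Segment endpoints: x in {1.487, 3, 3.521, 11.656, 12.801, 16.13, 16.962}, y in {-13.32, -8.752, -7, -2.006, 9.519, 15.655, 19.568}
xmin=1.487, ymin=-13.32, xmax=16.962, ymax=19.568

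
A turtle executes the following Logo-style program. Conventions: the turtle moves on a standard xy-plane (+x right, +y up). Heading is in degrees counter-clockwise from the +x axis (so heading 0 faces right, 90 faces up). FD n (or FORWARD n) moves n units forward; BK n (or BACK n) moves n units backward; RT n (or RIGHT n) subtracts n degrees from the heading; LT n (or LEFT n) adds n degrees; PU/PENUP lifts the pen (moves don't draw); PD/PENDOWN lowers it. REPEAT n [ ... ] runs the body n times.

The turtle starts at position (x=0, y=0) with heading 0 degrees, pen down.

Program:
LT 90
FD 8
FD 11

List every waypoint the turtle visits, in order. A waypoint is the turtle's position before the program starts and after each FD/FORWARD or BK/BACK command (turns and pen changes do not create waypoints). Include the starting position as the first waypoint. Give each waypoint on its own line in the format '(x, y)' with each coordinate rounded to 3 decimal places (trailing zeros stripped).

Answer: (0, 0)
(0, 8)
(0, 19)

Derivation:
Executing turtle program step by step:
Start: pos=(0,0), heading=0, pen down
LT 90: heading 0 -> 90
FD 8: (0,0) -> (0,8) [heading=90, draw]
FD 11: (0,8) -> (0,19) [heading=90, draw]
Final: pos=(0,19), heading=90, 2 segment(s) drawn
Waypoints (3 total):
(0, 0)
(0, 8)
(0, 19)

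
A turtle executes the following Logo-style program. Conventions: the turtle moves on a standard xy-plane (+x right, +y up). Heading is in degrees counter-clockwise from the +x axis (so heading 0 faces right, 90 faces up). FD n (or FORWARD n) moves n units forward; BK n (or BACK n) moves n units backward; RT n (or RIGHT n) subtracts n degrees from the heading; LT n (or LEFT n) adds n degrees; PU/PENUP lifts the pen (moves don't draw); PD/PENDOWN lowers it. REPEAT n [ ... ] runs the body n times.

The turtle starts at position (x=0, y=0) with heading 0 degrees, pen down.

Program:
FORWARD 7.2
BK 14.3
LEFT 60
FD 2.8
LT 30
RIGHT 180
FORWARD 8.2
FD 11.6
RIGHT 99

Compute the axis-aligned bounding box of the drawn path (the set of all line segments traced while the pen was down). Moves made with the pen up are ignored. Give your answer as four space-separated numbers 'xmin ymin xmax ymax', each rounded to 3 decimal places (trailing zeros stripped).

Executing turtle program step by step:
Start: pos=(0,0), heading=0, pen down
FD 7.2: (0,0) -> (7.2,0) [heading=0, draw]
BK 14.3: (7.2,0) -> (-7.1,0) [heading=0, draw]
LT 60: heading 0 -> 60
FD 2.8: (-7.1,0) -> (-5.7,2.425) [heading=60, draw]
LT 30: heading 60 -> 90
RT 180: heading 90 -> 270
FD 8.2: (-5.7,2.425) -> (-5.7,-5.775) [heading=270, draw]
FD 11.6: (-5.7,-5.775) -> (-5.7,-17.375) [heading=270, draw]
RT 99: heading 270 -> 171
Final: pos=(-5.7,-17.375), heading=171, 5 segment(s) drawn

Segment endpoints: x in {-7.1, -5.7, -5.7, -5.7, 0, 7.2}, y in {-17.375, -5.775, 0, 2.425}
xmin=-7.1, ymin=-17.375, xmax=7.2, ymax=2.425

Answer: -7.1 -17.375 7.2 2.425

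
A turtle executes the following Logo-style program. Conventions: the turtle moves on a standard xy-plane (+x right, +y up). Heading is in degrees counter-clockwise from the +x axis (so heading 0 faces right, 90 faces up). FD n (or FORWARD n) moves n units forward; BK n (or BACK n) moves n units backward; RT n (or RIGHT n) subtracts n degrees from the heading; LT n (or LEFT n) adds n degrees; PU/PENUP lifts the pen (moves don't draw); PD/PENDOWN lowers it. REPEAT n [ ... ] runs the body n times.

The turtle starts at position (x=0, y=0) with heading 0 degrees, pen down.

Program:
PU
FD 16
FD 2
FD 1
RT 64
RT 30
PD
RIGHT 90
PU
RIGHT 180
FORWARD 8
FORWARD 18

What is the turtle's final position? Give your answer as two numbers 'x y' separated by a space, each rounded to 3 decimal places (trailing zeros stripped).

Answer: 44.937 -1.814

Derivation:
Executing turtle program step by step:
Start: pos=(0,0), heading=0, pen down
PU: pen up
FD 16: (0,0) -> (16,0) [heading=0, move]
FD 2: (16,0) -> (18,0) [heading=0, move]
FD 1: (18,0) -> (19,0) [heading=0, move]
RT 64: heading 0 -> 296
RT 30: heading 296 -> 266
PD: pen down
RT 90: heading 266 -> 176
PU: pen up
RT 180: heading 176 -> 356
FD 8: (19,0) -> (26.981,-0.558) [heading=356, move]
FD 18: (26.981,-0.558) -> (44.937,-1.814) [heading=356, move]
Final: pos=(44.937,-1.814), heading=356, 0 segment(s) drawn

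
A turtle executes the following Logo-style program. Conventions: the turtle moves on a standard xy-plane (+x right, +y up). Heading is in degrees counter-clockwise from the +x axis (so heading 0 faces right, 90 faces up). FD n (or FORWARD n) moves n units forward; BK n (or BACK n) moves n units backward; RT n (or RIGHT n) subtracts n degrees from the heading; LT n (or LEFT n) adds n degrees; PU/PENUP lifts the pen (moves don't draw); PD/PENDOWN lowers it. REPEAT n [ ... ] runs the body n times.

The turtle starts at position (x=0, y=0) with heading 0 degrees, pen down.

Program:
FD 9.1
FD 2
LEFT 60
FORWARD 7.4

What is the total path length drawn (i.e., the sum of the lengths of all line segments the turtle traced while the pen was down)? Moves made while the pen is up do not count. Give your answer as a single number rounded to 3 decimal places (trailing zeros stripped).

Answer: 18.5

Derivation:
Executing turtle program step by step:
Start: pos=(0,0), heading=0, pen down
FD 9.1: (0,0) -> (9.1,0) [heading=0, draw]
FD 2: (9.1,0) -> (11.1,0) [heading=0, draw]
LT 60: heading 0 -> 60
FD 7.4: (11.1,0) -> (14.8,6.409) [heading=60, draw]
Final: pos=(14.8,6.409), heading=60, 3 segment(s) drawn

Segment lengths:
  seg 1: (0,0) -> (9.1,0), length = 9.1
  seg 2: (9.1,0) -> (11.1,0), length = 2
  seg 3: (11.1,0) -> (14.8,6.409), length = 7.4
Total = 18.5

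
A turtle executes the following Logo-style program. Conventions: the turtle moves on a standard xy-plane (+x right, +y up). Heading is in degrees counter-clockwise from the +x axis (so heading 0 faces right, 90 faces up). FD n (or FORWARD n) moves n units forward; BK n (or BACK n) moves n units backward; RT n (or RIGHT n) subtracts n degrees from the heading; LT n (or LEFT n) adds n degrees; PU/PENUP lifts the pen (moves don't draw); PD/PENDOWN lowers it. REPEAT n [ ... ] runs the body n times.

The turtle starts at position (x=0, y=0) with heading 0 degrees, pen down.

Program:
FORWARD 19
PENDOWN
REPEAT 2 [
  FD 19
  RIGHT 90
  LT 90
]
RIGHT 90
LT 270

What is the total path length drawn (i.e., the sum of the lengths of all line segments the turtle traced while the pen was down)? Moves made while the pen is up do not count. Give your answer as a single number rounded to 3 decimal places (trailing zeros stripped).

Answer: 57

Derivation:
Executing turtle program step by step:
Start: pos=(0,0), heading=0, pen down
FD 19: (0,0) -> (19,0) [heading=0, draw]
PD: pen down
REPEAT 2 [
  -- iteration 1/2 --
  FD 19: (19,0) -> (38,0) [heading=0, draw]
  RT 90: heading 0 -> 270
  LT 90: heading 270 -> 0
  -- iteration 2/2 --
  FD 19: (38,0) -> (57,0) [heading=0, draw]
  RT 90: heading 0 -> 270
  LT 90: heading 270 -> 0
]
RT 90: heading 0 -> 270
LT 270: heading 270 -> 180
Final: pos=(57,0), heading=180, 3 segment(s) drawn

Segment lengths:
  seg 1: (0,0) -> (19,0), length = 19
  seg 2: (19,0) -> (38,0), length = 19
  seg 3: (38,0) -> (57,0), length = 19
Total = 57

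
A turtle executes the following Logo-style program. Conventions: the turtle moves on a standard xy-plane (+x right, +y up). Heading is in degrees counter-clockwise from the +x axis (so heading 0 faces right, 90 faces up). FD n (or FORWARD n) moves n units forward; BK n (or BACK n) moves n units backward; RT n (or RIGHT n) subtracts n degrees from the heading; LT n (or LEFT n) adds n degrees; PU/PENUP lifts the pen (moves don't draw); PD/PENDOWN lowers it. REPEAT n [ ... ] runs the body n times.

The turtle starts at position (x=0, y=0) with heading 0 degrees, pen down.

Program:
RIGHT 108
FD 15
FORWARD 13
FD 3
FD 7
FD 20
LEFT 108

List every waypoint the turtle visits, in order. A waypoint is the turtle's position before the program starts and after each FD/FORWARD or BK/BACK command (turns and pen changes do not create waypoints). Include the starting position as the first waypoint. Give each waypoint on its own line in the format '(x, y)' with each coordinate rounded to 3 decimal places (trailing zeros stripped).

Answer: (0, 0)
(-4.635, -14.266)
(-8.652, -26.63)
(-9.58, -29.483)
(-11.743, -36.14)
(-17.923, -55.161)

Derivation:
Executing turtle program step by step:
Start: pos=(0,0), heading=0, pen down
RT 108: heading 0 -> 252
FD 15: (0,0) -> (-4.635,-14.266) [heading=252, draw]
FD 13: (-4.635,-14.266) -> (-8.652,-26.63) [heading=252, draw]
FD 3: (-8.652,-26.63) -> (-9.58,-29.483) [heading=252, draw]
FD 7: (-9.58,-29.483) -> (-11.743,-36.14) [heading=252, draw]
FD 20: (-11.743,-36.14) -> (-17.923,-55.161) [heading=252, draw]
LT 108: heading 252 -> 0
Final: pos=(-17.923,-55.161), heading=0, 5 segment(s) drawn
Waypoints (6 total):
(0, 0)
(-4.635, -14.266)
(-8.652, -26.63)
(-9.58, -29.483)
(-11.743, -36.14)
(-17.923, -55.161)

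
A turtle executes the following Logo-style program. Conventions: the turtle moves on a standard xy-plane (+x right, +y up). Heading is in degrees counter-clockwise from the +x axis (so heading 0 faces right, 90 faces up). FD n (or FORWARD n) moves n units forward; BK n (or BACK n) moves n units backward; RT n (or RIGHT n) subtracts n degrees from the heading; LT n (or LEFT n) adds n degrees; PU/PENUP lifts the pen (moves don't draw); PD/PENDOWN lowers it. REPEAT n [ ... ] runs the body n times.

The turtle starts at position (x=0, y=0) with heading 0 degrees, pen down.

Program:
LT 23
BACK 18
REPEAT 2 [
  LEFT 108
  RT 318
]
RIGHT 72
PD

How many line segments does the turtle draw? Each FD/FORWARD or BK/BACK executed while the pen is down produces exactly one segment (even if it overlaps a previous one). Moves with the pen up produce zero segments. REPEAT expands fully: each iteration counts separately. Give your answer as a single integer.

Answer: 1

Derivation:
Executing turtle program step by step:
Start: pos=(0,0), heading=0, pen down
LT 23: heading 0 -> 23
BK 18: (0,0) -> (-16.569,-7.033) [heading=23, draw]
REPEAT 2 [
  -- iteration 1/2 --
  LT 108: heading 23 -> 131
  RT 318: heading 131 -> 173
  -- iteration 2/2 --
  LT 108: heading 173 -> 281
  RT 318: heading 281 -> 323
]
RT 72: heading 323 -> 251
PD: pen down
Final: pos=(-16.569,-7.033), heading=251, 1 segment(s) drawn
Segments drawn: 1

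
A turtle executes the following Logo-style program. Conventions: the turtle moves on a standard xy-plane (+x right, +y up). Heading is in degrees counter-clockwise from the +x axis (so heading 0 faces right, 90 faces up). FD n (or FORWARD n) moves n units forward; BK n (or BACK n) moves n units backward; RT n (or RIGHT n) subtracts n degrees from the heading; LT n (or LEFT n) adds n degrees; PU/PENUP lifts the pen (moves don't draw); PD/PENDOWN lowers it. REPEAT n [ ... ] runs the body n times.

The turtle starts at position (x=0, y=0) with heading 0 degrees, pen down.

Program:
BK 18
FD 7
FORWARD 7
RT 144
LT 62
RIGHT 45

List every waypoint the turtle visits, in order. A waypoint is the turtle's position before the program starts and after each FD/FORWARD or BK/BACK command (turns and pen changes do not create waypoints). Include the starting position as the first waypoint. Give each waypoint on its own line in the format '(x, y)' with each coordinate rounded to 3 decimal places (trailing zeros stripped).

Answer: (0, 0)
(-18, 0)
(-11, 0)
(-4, 0)

Derivation:
Executing turtle program step by step:
Start: pos=(0,0), heading=0, pen down
BK 18: (0,0) -> (-18,0) [heading=0, draw]
FD 7: (-18,0) -> (-11,0) [heading=0, draw]
FD 7: (-11,0) -> (-4,0) [heading=0, draw]
RT 144: heading 0 -> 216
LT 62: heading 216 -> 278
RT 45: heading 278 -> 233
Final: pos=(-4,0), heading=233, 3 segment(s) drawn
Waypoints (4 total):
(0, 0)
(-18, 0)
(-11, 0)
(-4, 0)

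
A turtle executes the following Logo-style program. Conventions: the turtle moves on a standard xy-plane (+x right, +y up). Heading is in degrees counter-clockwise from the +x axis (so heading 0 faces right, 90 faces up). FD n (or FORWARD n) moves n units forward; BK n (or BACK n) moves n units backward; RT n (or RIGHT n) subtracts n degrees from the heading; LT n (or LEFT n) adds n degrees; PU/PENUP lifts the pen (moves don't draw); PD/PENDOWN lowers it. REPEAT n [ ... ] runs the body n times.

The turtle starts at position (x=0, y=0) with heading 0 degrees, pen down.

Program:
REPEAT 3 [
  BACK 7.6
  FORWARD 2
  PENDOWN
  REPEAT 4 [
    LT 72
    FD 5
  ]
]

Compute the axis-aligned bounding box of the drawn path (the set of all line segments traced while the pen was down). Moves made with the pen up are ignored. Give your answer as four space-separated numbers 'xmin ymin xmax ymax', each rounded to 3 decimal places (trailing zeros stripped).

Executing turtle program step by step:
Start: pos=(0,0), heading=0, pen down
REPEAT 3 [
  -- iteration 1/3 --
  BK 7.6: (0,0) -> (-7.6,0) [heading=0, draw]
  FD 2: (-7.6,0) -> (-5.6,0) [heading=0, draw]
  PD: pen down
  REPEAT 4 [
    -- iteration 1/4 --
    LT 72: heading 0 -> 72
    FD 5: (-5.6,0) -> (-4.055,4.755) [heading=72, draw]
    -- iteration 2/4 --
    LT 72: heading 72 -> 144
    FD 5: (-4.055,4.755) -> (-8.1,7.694) [heading=144, draw]
    -- iteration 3/4 --
    LT 72: heading 144 -> 216
    FD 5: (-8.1,7.694) -> (-12.145,4.755) [heading=216, draw]
    -- iteration 4/4 --
    LT 72: heading 216 -> 288
    FD 5: (-12.145,4.755) -> (-10.6,0) [heading=288, draw]
  ]
  -- iteration 2/3 --
  BK 7.6: (-10.6,0) -> (-12.949,7.228) [heading=288, draw]
  FD 2: (-12.949,7.228) -> (-12.33,5.326) [heading=288, draw]
  PD: pen down
  REPEAT 4 [
    -- iteration 1/4 --
    LT 72: heading 288 -> 0
    FD 5: (-12.33,5.326) -> (-7.33,5.326) [heading=0, draw]
    -- iteration 2/4 --
    LT 72: heading 0 -> 72
    FD 5: (-7.33,5.326) -> (-5.785,10.081) [heading=72, draw]
    -- iteration 3/4 --
    LT 72: heading 72 -> 144
    FD 5: (-5.785,10.081) -> (-9.83,13.02) [heading=144, draw]
    -- iteration 4/4 --
    LT 72: heading 144 -> 216
    FD 5: (-9.83,13.02) -> (-13.876,10.081) [heading=216, draw]
  ]
  -- iteration 3/3 --
  BK 7.6: (-13.876,10.081) -> (-7.727,14.548) [heading=216, draw]
  FD 2: (-7.727,14.548) -> (-9.345,13.373) [heading=216, draw]
  PD: pen down
  REPEAT 4 [
    -- iteration 1/4 --
    LT 72: heading 216 -> 288
    FD 5: (-9.345,13.373) -> (-7.8,8.618) [heading=288, draw]
    -- iteration 2/4 --
    LT 72: heading 288 -> 0
    FD 5: (-7.8,8.618) -> (-2.8,8.618) [heading=0, draw]
    -- iteration 3/4 --
    LT 72: heading 0 -> 72
    FD 5: (-2.8,8.618) -> (-1.255,13.373) [heading=72, draw]
    -- iteration 4/4 --
    LT 72: heading 72 -> 144
    FD 5: (-1.255,13.373) -> (-5.3,16.312) [heading=144, draw]
  ]
]
Final: pos=(-5.3,16.312), heading=144, 18 segment(s) drawn

Segment endpoints: x in {-13.876, -12.949, -12.33, -12.145, -10.6, -9.83, -9.345, -8.1, -7.8, -7.727, -7.6, -7.33, -5.785, -5.6, -5.3, -4.055, -2.8, -1.255, 0}, y in {0, 4.755, 4.755, 5.326, 5.326, 7.228, 7.694, 8.618, 8.618, 10.081, 10.081, 13.02, 13.373, 13.373, 14.548, 16.312}
xmin=-13.876, ymin=0, xmax=0, ymax=16.312

Answer: -13.876 0 0 16.312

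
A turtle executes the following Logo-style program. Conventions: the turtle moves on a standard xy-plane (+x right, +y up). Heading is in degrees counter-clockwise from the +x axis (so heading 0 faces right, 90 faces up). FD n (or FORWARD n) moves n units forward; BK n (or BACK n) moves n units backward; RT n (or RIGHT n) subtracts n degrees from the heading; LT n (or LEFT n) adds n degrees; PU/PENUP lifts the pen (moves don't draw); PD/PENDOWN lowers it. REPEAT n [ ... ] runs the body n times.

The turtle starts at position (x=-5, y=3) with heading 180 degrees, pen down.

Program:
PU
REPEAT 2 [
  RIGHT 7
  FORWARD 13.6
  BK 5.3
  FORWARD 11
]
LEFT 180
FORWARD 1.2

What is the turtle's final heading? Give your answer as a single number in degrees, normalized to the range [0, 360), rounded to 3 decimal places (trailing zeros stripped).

Executing turtle program step by step:
Start: pos=(-5,3), heading=180, pen down
PU: pen up
REPEAT 2 [
  -- iteration 1/2 --
  RT 7: heading 180 -> 173
  FD 13.6: (-5,3) -> (-18.499,4.657) [heading=173, move]
  BK 5.3: (-18.499,4.657) -> (-13.238,4.012) [heading=173, move]
  FD 11: (-13.238,4.012) -> (-24.156,5.352) [heading=173, move]
  -- iteration 2/2 --
  RT 7: heading 173 -> 166
  FD 13.6: (-24.156,5.352) -> (-37.352,8.642) [heading=166, move]
  BK 5.3: (-37.352,8.642) -> (-32.21,7.36) [heading=166, move]
  FD 11: (-32.21,7.36) -> (-42.883,10.021) [heading=166, move]
]
LT 180: heading 166 -> 346
FD 1.2: (-42.883,10.021) -> (-41.718,9.731) [heading=346, move]
Final: pos=(-41.718,9.731), heading=346, 0 segment(s) drawn

Answer: 346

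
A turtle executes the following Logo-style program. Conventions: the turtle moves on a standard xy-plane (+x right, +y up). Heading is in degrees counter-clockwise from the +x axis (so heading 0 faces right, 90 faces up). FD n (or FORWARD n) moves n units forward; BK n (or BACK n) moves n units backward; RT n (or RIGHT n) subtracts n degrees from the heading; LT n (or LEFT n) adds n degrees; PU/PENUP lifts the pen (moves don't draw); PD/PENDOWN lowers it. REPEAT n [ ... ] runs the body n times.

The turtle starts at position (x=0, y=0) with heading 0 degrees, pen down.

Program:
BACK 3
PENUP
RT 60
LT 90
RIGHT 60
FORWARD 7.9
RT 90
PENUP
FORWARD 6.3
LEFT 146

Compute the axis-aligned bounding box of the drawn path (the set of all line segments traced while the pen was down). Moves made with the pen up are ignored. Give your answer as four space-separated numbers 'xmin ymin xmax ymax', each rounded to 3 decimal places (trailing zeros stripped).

Executing turtle program step by step:
Start: pos=(0,0), heading=0, pen down
BK 3: (0,0) -> (-3,0) [heading=0, draw]
PU: pen up
RT 60: heading 0 -> 300
LT 90: heading 300 -> 30
RT 60: heading 30 -> 330
FD 7.9: (-3,0) -> (3.842,-3.95) [heading=330, move]
RT 90: heading 330 -> 240
PU: pen up
FD 6.3: (3.842,-3.95) -> (0.692,-9.406) [heading=240, move]
LT 146: heading 240 -> 26
Final: pos=(0.692,-9.406), heading=26, 1 segment(s) drawn

Segment endpoints: x in {-3, 0}, y in {0}
xmin=-3, ymin=0, xmax=0, ymax=0

Answer: -3 0 0 0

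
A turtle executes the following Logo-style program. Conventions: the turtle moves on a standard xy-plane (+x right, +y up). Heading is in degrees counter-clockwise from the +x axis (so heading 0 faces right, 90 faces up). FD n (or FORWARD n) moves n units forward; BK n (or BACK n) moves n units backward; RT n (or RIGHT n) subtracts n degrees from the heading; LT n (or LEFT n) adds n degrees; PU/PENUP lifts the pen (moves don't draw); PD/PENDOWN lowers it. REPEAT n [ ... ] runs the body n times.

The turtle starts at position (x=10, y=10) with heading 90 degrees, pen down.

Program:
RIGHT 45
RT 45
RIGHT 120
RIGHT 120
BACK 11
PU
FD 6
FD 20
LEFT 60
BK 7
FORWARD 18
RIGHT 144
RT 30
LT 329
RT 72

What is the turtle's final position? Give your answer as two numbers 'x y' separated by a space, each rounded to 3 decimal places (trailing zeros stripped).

Executing turtle program step by step:
Start: pos=(10,10), heading=90, pen down
RT 45: heading 90 -> 45
RT 45: heading 45 -> 0
RT 120: heading 0 -> 240
RT 120: heading 240 -> 120
BK 11: (10,10) -> (15.5,0.474) [heading=120, draw]
PU: pen up
FD 6: (15.5,0.474) -> (12.5,5.67) [heading=120, move]
FD 20: (12.5,5.67) -> (2.5,22.99) [heading=120, move]
LT 60: heading 120 -> 180
BK 7: (2.5,22.99) -> (9.5,22.99) [heading=180, move]
FD 18: (9.5,22.99) -> (-8.5,22.99) [heading=180, move]
RT 144: heading 180 -> 36
RT 30: heading 36 -> 6
LT 329: heading 6 -> 335
RT 72: heading 335 -> 263
Final: pos=(-8.5,22.99), heading=263, 1 segment(s) drawn

Answer: -8.5 22.99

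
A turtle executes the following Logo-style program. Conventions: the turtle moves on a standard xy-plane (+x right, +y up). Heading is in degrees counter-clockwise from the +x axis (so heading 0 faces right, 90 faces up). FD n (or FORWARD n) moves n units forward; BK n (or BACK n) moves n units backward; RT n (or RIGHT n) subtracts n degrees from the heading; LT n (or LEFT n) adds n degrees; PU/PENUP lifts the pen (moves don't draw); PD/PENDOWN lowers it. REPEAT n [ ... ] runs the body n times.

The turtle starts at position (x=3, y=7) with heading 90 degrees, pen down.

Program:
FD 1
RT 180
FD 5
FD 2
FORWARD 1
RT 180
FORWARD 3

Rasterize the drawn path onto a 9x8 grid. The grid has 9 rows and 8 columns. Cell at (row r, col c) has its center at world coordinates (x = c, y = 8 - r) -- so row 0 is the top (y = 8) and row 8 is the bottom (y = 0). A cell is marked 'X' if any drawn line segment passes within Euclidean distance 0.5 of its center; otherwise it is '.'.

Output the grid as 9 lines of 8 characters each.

Answer: ...X....
...X....
...X....
...X....
...X....
...X....
...X....
...X....
...X....

Derivation:
Segment 0: (3,7) -> (3,8)
Segment 1: (3,8) -> (3,3)
Segment 2: (3,3) -> (3,1)
Segment 3: (3,1) -> (3,0)
Segment 4: (3,0) -> (3,3)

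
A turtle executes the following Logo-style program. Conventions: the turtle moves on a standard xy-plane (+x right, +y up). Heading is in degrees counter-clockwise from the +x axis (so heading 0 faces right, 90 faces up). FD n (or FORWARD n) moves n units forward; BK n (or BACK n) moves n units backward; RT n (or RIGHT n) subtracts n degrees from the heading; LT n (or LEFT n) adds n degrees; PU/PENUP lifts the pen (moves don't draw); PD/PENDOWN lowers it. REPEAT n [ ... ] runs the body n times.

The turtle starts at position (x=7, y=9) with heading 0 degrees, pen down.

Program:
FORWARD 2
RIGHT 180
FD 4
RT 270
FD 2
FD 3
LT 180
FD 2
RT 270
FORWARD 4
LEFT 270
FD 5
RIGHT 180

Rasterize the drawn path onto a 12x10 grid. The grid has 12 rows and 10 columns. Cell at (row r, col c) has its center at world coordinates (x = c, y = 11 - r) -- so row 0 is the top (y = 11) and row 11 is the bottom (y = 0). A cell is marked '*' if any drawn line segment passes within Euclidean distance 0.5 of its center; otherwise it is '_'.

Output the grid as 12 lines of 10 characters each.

Answer: _*________
_*________
_*___*****
_*___*____
_*___*____
_*****____
_____*____
_____*____
__________
__________
__________
__________

Derivation:
Segment 0: (7,9) -> (9,9)
Segment 1: (9,9) -> (5,9)
Segment 2: (5,9) -> (5,7)
Segment 3: (5,7) -> (5,4)
Segment 4: (5,4) -> (5,6)
Segment 5: (5,6) -> (1,6)
Segment 6: (1,6) -> (1,11)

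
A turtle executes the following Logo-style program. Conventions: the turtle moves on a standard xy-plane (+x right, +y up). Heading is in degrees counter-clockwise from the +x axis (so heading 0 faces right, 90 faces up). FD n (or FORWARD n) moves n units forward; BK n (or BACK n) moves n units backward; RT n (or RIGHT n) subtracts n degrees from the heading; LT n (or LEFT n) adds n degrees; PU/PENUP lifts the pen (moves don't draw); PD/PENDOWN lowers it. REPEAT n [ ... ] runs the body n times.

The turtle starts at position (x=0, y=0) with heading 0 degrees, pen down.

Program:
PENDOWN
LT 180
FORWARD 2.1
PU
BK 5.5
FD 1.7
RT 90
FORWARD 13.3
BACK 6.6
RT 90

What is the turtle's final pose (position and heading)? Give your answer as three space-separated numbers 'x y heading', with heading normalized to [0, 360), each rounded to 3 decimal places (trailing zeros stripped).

Executing turtle program step by step:
Start: pos=(0,0), heading=0, pen down
PD: pen down
LT 180: heading 0 -> 180
FD 2.1: (0,0) -> (-2.1,0) [heading=180, draw]
PU: pen up
BK 5.5: (-2.1,0) -> (3.4,0) [heading=180, move]
FD 1.7: (3.4,0) -> (1.7,0) [heading=180, move]
RT 90: heading 180 -> 90
FD 13.3: (1.7,0) -> (1.7,13.3) [heading=90, move]
BK 6.6: (1.7,13.3) -> (1.7,6.7) [heading=90, move]
RT 90: heading 90 -> 0
Final: pos=(1.7,6.7), heading=0, 1 segment(s) drawn

Answer: 1.7 6.7 0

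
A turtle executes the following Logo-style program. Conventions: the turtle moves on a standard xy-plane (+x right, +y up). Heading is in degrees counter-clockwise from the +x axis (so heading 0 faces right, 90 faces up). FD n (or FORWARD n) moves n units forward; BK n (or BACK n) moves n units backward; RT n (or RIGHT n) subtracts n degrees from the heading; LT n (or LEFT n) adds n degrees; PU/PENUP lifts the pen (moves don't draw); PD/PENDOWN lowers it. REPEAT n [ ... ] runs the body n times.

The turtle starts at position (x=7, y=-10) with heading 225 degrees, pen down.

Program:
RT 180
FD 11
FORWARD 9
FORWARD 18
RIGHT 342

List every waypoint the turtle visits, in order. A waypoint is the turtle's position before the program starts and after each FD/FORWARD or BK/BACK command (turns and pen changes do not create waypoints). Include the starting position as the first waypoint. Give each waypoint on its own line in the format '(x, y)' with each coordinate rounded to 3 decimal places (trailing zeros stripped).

Answer: (7, -10)
(14.778, -2.222)
(21.142, 4.142)
(33.87, 16.87)

Derivation:
Executing turtle program step by step:
Start: pos=(7,-10), heading=225, pen down
RT 180: heading 225 -> 45
FD 11: (7,-10) -> (14.778,-2.222) [heading=45, draw]
FD 9: (14.778,-2.222) -> (21.142,4.142) [heading=45, draw]
FD 18: (21.142,4.142) -> (33.87,16.87) [heading=45, draw]
RT 342: heading 45 -> 63
Final: pos=(33.87,16.87), heading=63, 3 segment(s) drawn
Waypoints (4 total):
(7, -10)
(14.778, -2.222)
(21.142, 4.142)
(33.87, 16.87)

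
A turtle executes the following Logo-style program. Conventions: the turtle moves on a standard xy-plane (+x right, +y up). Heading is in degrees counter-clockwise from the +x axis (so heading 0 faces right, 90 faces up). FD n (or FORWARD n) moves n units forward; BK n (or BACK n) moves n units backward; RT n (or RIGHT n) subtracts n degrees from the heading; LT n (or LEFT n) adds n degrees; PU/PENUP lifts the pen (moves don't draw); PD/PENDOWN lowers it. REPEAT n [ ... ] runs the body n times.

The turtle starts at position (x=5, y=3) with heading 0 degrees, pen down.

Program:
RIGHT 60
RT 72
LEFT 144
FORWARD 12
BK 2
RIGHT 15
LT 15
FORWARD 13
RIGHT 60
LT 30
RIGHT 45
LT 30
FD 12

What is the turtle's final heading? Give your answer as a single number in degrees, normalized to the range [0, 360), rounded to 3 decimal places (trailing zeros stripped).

Executing turtle program step by step:
Start: pos=(5,3), heading=0, pen down
RT 60: heading 0 -> 300
RT 72: heading 300 -> 228
LT 144: heading 228 -> 12
FD 12: (5,3) -> (16.738,5.495) [heading=12, draw]
BK 2: (16.738,5.495) -> (14.781,5.079) [heading=12, draw]
RT 15: heading 12 -> 357
LT 15: heading 357 -> 12
FD 13: (14.781,5.079) -> (27.497,7.782) [heading=12, draw]
RT 60: heading 12 -> 312
LT 30: heading 312 -> 342
RT 45: heading 342 -> 297
LT 30: heading 297 -> 327
FD 12: (27.497,7.782) -> (37.561,1.246) [heading=327, draw]
Final: pos=(37.561,1.246), heading=327, 4 segment(s) drawn

Answer: 327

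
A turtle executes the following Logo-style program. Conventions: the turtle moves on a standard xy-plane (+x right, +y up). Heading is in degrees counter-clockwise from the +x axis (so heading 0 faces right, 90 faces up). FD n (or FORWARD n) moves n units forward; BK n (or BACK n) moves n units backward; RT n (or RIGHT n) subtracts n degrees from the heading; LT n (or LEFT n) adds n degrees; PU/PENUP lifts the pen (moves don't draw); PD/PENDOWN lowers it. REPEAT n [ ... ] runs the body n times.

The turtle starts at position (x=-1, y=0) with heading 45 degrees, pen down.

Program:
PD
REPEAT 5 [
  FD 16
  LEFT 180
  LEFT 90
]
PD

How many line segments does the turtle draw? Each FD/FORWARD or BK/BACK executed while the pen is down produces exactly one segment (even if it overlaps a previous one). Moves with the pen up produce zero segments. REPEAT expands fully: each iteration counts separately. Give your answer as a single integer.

Answer: 5

Derivation:
Executing turtle program step by step:
Start: pos=(-1,0), heading=45, pen down
PD: pen down
REPEAT 5 [
  -- iteration 1/5 --
  FD 16: (-1,0) -> (10.314,11.314) [heading=45, draw]
  LT 180: heading 45 -> 225
  LT 90: heading 225 -> 315
  -- iteration 2/5 --
  FD 16: (10.314,11.314) -> (21.627,0) [heading=315, draw]
  LT 180: heading 315 -> 135
  LT 90: heading 135 -> 225
  -- iteration 3/5 --
  FD 16: (21.627,0) -> (10.314,-11.314) [heading=225, draw]
  LT 180: heading 225 -> 45
  LT 90: heading 45 -> 135
  -- iteration 4/5 --
  FD 16: (10.314,-11.314) -> (-1,0) [heading=135, draw]
  LT 180: heading 135 -> 315
  LT 90: heading 315 -> 45
  -- iteration 5/5 --
  FD 16: (-1,0) -> (10.314,11.314) [heading=45, draw]
  LT 180: heading 45 -> 225
  LT 90: heading 225 -> 315
]
PD: pen down
Final: pos=(10.314,11.314), heading=315, 5 segment(s) drawn
Segments drawn: 5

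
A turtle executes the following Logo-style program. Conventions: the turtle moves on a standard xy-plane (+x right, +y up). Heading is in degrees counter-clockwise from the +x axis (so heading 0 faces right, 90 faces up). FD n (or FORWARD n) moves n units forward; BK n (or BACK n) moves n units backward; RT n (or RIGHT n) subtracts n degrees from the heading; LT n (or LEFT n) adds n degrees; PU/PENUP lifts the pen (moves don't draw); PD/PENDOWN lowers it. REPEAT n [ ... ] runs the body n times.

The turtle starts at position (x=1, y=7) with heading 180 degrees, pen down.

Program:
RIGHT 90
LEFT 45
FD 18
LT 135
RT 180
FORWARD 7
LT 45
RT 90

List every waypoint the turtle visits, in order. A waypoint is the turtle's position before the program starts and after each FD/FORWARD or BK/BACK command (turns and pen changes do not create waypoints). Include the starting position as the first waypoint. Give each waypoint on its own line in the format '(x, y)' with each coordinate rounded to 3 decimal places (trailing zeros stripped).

Answer: (1, 7)
(-11.728, 19.728)
(-11.728, 26.728)

Derivation:
Executing turtle program step by step:
Start: pos=(1,7), heading=180, pen down
RT 90: heading 180 -> 90
LT 45: heading 90 -> 135
FD 18: (1,7) -> (-11.728,19.728) [heading=135, draw]
LT 135: heading 135 -> 270
RT 180: heading 270 -> 90
FD 7: (-11.728,19.728) -> (-11.728,26.728) [heading=90, draw]
LT 45: heading 90 -> 135
RT 90: heading 135 -> 45
Final: pos=(-11.728,26.728), heading=45, 2 segment(s) drawn
Waypoints (3 total):
(1, 7)
(-11.728, 19.728)
(-11.728, 26.728)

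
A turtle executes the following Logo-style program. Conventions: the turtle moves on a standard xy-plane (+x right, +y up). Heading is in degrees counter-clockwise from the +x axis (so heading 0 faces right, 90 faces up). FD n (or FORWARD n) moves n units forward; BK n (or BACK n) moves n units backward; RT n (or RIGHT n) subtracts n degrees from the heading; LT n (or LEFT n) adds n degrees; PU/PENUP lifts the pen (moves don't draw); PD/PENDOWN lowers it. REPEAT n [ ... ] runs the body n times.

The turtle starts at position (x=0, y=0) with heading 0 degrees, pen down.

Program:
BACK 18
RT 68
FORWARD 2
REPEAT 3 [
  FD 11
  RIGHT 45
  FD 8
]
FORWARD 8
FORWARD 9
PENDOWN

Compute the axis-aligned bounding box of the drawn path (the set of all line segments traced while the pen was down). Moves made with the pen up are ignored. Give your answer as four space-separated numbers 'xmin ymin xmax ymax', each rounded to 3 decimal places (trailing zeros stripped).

Answer: -61.183 -36.661 0 0

Derivation:
Executing turtle program step by step:
Start: pos=(0,0), heading=0, pen down
BK 18: (0,0) -> (-18,0) [heading=0, draw]
RT 68: heading 0 -> 292
FD 2: (-18,0) -> (-17.251,-1.854) [heading=292, draw]
REPEAT 3 [
  -- iteration 1/3 --
  FD 11: (-17.251,-1.854) -> (-13.13,-12.053) [heading=292, draw]
  RT 45: heading 292 -> 247
  FD 8: (-13.13,-12.053) -> (-16.256,-19.417) [heading=247, draw]
  -- iteration 2/3 --
  FD 11: (-16.256,-19.417) -> (-20.554,-29.543) [heading=247, draw]
  RT 45: heading 247 -> 202
  FD 8: (-20.554,-29.543) -> (-27.971,-32.54) [heading=202, draw]
  -- iteration 3/3 --
  FD 11: (-27.971,-32.54) -> (-38.17,-36.661) [heading=202, draw]
  RT 45: heading 202 -> 157
  FD 8: (-38.17,-36.661) -> (-45.535,-33.535) [heading=157, draw]
]
FD 8: (-45.535,-33.535) -> (-52.899,-30.409) [heading=157, draw]
FD 9: (-52.899,-30.409) -> (-61.183,-26.892) [heading=157, draw]
PD: pen down
Final: pos=(-61.183,-26.892), heading=157, 10 segment(s) drawn

Segment endpoints: x in {-61.183, -52.899, -45.535, -38.17, -27.971, -20.554, -18, -17.251, -16.256, -13.13, 0}, y in {-36.661, -33.535, -32.54, -30.409, -29.543, -26.892, -19.417, -12.053, -1.854, 0}
xmin=-61.183, ymin=-36.661, xmax=0, ymax=0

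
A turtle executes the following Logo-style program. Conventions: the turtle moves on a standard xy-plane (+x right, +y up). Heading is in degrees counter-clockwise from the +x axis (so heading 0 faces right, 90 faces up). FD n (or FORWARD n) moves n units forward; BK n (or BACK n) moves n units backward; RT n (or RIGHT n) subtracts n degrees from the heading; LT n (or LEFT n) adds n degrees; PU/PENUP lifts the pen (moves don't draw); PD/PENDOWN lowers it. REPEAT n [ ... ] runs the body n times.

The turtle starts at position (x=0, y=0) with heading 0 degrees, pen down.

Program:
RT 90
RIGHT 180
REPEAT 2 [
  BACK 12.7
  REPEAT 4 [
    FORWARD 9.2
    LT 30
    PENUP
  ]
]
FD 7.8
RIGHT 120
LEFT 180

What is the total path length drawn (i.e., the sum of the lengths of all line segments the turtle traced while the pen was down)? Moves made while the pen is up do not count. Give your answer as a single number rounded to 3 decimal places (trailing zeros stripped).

Executing turtle program step by step:
Start: pos=(0,0), heading=0, pen down
RT 90: heading 0 -> 270
RT 180: heading 270 -> 90
REPEAT 2 [
  -- iteration 1/2 --
  BK 12.7: (0,0) -> (0,-12.7) [heading=90, draw]
  REPEAT 4 [
    -- iteration 1/4 --
    FD 9.2: (0,-12.7) -> (0,-3.5) [heading=90, draw]
    LT 30: heading 90 -> 120
    PU: pen up
    -- iteration 2/4 --
    FD 9.2: (0,-3.5) -> (-4.6,4.467) [heading=120, move]
    LT 30: heading 120 -> 150
    PU: pen up
    -- iteration 3/4 --
    FD 9.2: (-4.6,4.467) -> (-12.567,9.067) [heading=150, move]
    LT 30: heading 150 -> 180
    PU: pen up
    -- iteration 4/4 --
    FD 9.2: (-12.567,9.067) -> (-21.767,9.067) [heading=180, move]
    LT 30: heading 180 -> 210
    PU: pen up
  ]
  -- iteration 2/2 --
  BK 12.7: (-21.767,9.067) -> (-10.769,15.417) [heading=210, move]
  REPEAT 4 [
    -- iteration 1/4 --
    FD 9.2: (-10.769,15.417) -> (-18.736,10.817) [heading=210, move]
    LT 30: heading 210 -> 240
    PU: pen up
    -- iteration 2/4 --
    FD 9.2: (-18.736,10.817) -> (-23.336,2.85) [heading=240, move]
    LT 30: heading 240 -> 270
    PU: pen up
    -- iteration 3/4 --
    FD 9.2: (-23.336,2.85) -> (-23.336,-6.35) [heading=270, move]
    LT 30: heading 270 -> 300
    PU: pen up
    -- iteration 4/4 --
    FD 9.2: (-23.336,-6.35) -> (-18.736,-14.317) [heading=300, move]
    LT 30: heading 300 -> 330
    PU: pen up
  ]
]
FD 7.8: (-18.736,-14.317) -> (-11.981,-18.217) [heading=330, move]
RT 120: heading 330 -> 210
LT 180: heading 210 -> 30
Final: pos=(-11.981,-18.217), heading=30, 2 segment(s) drawn

Segment lengths:
  seg 1: (0,0) -> (0,-12.7), length = 12.7
  seg 2: (0,-12.7) -> (0,-3.5), length = 9.2
Total = 21.9

Answer: 21.9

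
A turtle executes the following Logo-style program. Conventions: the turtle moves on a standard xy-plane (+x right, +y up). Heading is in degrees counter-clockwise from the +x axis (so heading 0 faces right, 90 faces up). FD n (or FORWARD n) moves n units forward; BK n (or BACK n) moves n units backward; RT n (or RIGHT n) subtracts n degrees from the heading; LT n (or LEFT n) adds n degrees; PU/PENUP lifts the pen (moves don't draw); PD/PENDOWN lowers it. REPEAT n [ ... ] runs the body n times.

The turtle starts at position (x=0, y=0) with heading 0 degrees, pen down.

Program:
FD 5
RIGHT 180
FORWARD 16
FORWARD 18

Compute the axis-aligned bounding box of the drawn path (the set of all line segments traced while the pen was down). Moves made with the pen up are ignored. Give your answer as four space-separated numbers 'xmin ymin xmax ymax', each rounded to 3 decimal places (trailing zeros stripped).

Answer: -29 0 5 0

Derivation:
Executing turtle program step by step:
Start: pos=(0,0), heading=0, pen down
FD 5: (0,0) -> (5,0) [heading=0, draw]
RT 180: heading 0 -> 180
FD 16: (5,0) -> (-11,0) [heading=180, draw]
FD 18: (-11,0) -> (-29,0) [heading=180, draw]
Final: pos=(-29,0), heading=180, 3 segment(s) drawn

Segment endpoints: x in {-29, -11, 0, 5}, y in {0, 0, 0}
xmin=-29, ymin=0, xmax=5, ymax=0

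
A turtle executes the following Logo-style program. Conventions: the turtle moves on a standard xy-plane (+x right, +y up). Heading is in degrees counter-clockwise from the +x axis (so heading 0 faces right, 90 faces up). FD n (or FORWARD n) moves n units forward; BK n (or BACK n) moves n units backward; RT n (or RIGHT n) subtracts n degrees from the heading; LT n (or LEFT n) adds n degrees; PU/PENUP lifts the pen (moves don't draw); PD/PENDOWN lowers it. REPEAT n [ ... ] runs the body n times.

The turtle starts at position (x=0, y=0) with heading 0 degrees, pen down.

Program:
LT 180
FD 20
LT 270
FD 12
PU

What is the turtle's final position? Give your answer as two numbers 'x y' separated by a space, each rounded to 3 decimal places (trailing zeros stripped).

Answer: -20 12

Derivation:
Executing turtle program step by step:
Start: pos=(0,0), heading=0, pen down
LT 180: heading 0 -> 180
FD 20: (0,0) -> (-20,0) [heading=180, draw]
LT 270: heading 180 -> 90
FD 12: (-20,0) -> (-20,12) [heading=90, draw]
PU: pen up
Final: pos=(-20,12), heading=90, 2 segment(s) drawn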